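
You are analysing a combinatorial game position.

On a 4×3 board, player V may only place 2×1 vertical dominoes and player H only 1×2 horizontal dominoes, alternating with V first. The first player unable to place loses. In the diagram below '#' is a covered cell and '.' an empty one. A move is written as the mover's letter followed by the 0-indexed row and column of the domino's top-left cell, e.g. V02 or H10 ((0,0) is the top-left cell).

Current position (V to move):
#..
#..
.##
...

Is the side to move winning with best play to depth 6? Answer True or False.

V winning at [#../#../.##/...]: True

ply 1, V at #../#../.##/... | V01=+1→##./##./.##/...*; V02=+1→#.#/#.#/.##/...; V20=-1→#../#../###/#..
ply 2, H at ##./##./.##/... | H30=-1→##./##./.##/##.*; H31=-1→##./##./.##/.##
ply 3, V at ##./##./.##/##. | V02=+1→###/###/.##/##.*
ply 4: ###/###/.##/##. is terminal -1 (H); from #../#../.##/... depth 6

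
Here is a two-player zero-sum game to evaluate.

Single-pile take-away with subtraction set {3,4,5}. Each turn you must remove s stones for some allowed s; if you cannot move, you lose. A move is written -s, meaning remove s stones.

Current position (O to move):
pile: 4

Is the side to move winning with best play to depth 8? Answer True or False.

O winning at [4]: True

ply 1, O at 4 | -3=+1→1*; -4=+1→0
ply 2: 1 is terminal -1 (X); from 4 depth 8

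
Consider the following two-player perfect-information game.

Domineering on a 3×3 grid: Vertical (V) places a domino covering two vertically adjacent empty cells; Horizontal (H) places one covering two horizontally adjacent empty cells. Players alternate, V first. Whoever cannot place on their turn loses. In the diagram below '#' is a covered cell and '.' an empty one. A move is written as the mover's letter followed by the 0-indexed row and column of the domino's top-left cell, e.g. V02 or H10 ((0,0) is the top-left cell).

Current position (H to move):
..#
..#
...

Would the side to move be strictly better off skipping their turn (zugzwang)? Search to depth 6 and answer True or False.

ply 1, H at ..#/..#/... | H00=-1→###/..#/...; H10=+1→..#/###/...*; H20=-1→..#/..#/##.; H21=-1→..#/..#/.##
ply 2: ..#/###/... is terminal -1 (V); from ..#/..#/... depth 6
if H skipped the turn, V would face:
~ ply 1, V at ..#/..#/... | V00=+1→#.#/#.#/...*; V01=+1→.##/.##/...; V10=+1→..#/#.#/#..; V11=+1→..#/.##/.#.
~ ply 2, H at #.#/#.#/... | H20=-1→#.#/#.#/##.*; H21=-1→#.#/#.#/.##
~ ply 3, V at #.#/#.#/##. | V01=+1→###/###/##.*
~ ply 4: ###/###/##. is terminal -1 (H); from ..#/..#/... depth 6
compare (H): move=+1 vs pass=-1

zugzwang(..#/..#/..., H) = False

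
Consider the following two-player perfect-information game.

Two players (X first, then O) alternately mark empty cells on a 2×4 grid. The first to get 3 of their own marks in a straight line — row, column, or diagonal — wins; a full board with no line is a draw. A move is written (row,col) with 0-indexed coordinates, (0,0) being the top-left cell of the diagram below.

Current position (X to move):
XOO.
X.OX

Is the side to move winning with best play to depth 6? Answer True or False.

p1 X@[XOO./X.OX]: (0,3)[XOOX/X.OX]+0* (1,1)[XOO./XXOX]-1
p2 O@[XOOX/X.OX]: (1,1)[XOOX/XOOX]+0*
p3 X@[XOOX/XOOX] terminal +0; root [XOO./X.OX] d6

X winning at [XOO./X.OX]: False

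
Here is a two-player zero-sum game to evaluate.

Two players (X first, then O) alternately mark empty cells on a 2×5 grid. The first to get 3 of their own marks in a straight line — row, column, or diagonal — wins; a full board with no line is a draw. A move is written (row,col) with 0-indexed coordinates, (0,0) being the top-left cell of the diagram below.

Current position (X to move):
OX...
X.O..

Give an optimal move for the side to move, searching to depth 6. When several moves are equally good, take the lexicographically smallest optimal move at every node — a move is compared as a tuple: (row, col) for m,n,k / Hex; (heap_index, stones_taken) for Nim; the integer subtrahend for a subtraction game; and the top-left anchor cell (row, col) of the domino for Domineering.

X's best at [OX.../X.O..]: (0,2)

p1 X@[OX.../X.O..]: (0,2)[OXX../X.O..]+0* (0,3)[OX.X./X.O..]+0 (0,4)[OX..X/X.O..]-1 (1,1)[OX.../XXO..]+0 (1,3)[OX.../X.OX.]+0 (1,4)[OX.../X.O.X]+0
p2 O@[OXX../X.O..]: (0,3)[OXXO./X.O..]+0* (0,4)[OXX.O/X.O..]-1 (1,1)[OXX../XOO..]-1 (1,3)[OXX../X.OO.]-1 (1,4)[OXX../X.O.O]-1
p3 X@[OXXO./X.O..]: (0,4)[OXXOX/X.O..]-1 (1,1)[OXXO./XXO..]+0* (1,3)[OXXO./X.OX.]+0 (1,4)[OXXO./X.O.X]+0
p4 O@[OXXO./XXO..]: (0,4)[OXXOO/XXO..]+0* (1,3)[OXXO./XXOO.]+0 (1,4)[OXXO./XXO.O]+0
p5 X@[OXXOO/XXO..]: (1,3)[OXXOO/XXOX.]+0* (1,4)[OXXOO/XXO.X]+0
p6 O@[OXXOO/XXOX.]: (1,4)[OXXOO/XXOXO]+0*
p7 X@[OXXOO/XXOXO] terminal +0; root [OX.../X.O..] d6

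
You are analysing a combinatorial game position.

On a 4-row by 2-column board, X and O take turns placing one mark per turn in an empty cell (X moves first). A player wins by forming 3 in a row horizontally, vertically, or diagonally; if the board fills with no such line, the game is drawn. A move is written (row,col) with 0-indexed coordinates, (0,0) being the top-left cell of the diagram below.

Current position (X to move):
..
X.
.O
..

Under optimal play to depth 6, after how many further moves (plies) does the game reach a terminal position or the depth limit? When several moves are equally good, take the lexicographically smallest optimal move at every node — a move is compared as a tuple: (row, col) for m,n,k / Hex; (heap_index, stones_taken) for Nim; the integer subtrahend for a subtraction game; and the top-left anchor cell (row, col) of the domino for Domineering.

PV length from [../X./.O/..]: 3 plies

p1 X@[../X./.O/..]: (0,0)[X./X./.O/..]+0 (0,1)[.X/X./.O/..]+0 (1,1)[../XX/.O/..]+0 (2,0)[../X./XO/..]+1* (3,0)[../X./.O/X.]+0 (3,1)[../X./.O/.X]+0
p2 O@[../X./XO/..]: (0,0)[O./X./XO/..]-1* (0,1)[.O/X./XO/..]-1 (1,1)[../XO/XO/..]-1 (3,0)[../X./XO/O.]-1 (3,1)[../X./XO/.O]-1
p3 X@[O./X./XO/..]: (0,1)[OX/X./XO/..]+0 (1,1)[O./XX/XO/..]+0 (3,0)[O./X./XO/X.]+1* (3,1)[O./X./XO/.X]+0
p4 O@[O./X./XO/X.] terminal -1; root [../X./.O/..] d6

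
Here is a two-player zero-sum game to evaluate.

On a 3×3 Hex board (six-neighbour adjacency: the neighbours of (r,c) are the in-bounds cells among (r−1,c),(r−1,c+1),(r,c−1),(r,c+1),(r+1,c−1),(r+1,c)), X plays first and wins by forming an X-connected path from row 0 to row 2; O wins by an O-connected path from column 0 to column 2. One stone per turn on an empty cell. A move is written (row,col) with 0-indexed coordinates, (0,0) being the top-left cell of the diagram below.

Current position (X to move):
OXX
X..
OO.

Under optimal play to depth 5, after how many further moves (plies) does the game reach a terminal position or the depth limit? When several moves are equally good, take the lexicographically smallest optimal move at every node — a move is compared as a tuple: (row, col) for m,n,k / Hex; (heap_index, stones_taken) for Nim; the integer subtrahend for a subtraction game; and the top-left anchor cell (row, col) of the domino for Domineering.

PV length from [OXX/X../OO.]: 2 plies

ply 1, X at OXX/X../OO. | (1,1)=-1→OXX/XX./OO.*; (1,2)=-1→OXX/X.X/OO.; (2,2)=-1→OXX/X../OOX
ply 2, O at OXX/XX./OO. | (1,2)=+1→OXX/XXO/OO.*; (2,2)=+1→OXX/XX./OOO
ply 3: OXX/XXO/OO. is terminal -1 (X); from OXX/X../OO. depth 5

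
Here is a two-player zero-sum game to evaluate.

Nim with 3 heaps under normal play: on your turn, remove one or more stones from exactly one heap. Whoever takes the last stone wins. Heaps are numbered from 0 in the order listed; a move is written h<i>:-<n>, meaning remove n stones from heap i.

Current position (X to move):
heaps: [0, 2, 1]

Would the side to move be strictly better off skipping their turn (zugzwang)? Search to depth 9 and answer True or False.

p1 X@[(0,2,1)]: h1:-1[(0,1,1)]+1* h1:-2[(0,0,1)]-1 h2:-1[(0,2,0)]-1
p2 O@[(0,1,1)]: h1:-1[(0,0,1)]-1* h2:-1[(0,1,0)]-1
p3 X@[(0,0,1)]: h2:-1[(0,0,0)]+1*
p4 O@[(0,0,0)] terminal -1; root [(0,2,1)] d9
if X skipped the turn, O would face:
~ p1 O@[(0,2,1)]: h1:-1[(0,1,1)]+1* h1:-2[(0,0,1)]-1 h2:-1[(0,2,0)]-1
~ p2 X@[(0,1,1)]: h1:-1[(0,0,1)]-1* h2:-1[(0,1,0)]-1
~ p3 O@[(0,0,1)]: h2:-1[(0,0,0)]+1*
~ p4 X@[(0,0,0)] terminal -1; root [(0,2,1)] d9
compare (X): move=+1 vs pass=-1

zugzwang((0,2,1), X) = False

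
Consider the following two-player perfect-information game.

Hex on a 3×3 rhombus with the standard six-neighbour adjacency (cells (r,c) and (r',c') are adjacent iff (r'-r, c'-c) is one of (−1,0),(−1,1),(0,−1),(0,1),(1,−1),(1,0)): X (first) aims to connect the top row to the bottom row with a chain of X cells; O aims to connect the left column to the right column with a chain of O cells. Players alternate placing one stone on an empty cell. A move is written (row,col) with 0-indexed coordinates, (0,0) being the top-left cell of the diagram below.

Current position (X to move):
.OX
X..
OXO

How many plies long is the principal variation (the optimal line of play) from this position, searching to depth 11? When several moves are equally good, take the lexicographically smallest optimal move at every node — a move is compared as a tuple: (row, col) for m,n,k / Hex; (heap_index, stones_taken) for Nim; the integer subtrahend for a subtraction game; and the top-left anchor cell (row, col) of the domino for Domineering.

ply 1, X at .OX/X../OXO | (0,0)=+1→XOX/X../OXO*; (1,1)=+1→.OX/XX./OXO; (1,2)=+1→.OX/X.X/OXO
ply 2, O at XOX/X../OXO | (1,1)=-1→XOX/XO./OXO*; (1,2)=-1→XOX/X.O/OXO
ply 3, X at XOX/XO./OXO | (1,2)=+1→XOX/XOX/OXO*
ply 4: XOX/XOX/OXO is terminal -1 (O); from .OX/X../OXO depth 11

PV length from [.OX/X../OXO]: 3 plies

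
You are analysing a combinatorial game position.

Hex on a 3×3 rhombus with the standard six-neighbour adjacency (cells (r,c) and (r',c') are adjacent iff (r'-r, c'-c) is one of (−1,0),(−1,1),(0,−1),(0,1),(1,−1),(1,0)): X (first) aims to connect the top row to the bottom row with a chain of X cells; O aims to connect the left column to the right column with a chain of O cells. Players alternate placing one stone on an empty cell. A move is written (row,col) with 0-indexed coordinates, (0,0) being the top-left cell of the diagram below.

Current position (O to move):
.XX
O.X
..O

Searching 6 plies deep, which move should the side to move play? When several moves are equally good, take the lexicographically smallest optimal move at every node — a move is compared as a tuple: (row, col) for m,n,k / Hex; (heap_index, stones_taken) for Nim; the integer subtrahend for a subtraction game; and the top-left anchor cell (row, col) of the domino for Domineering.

O's best at [.XX/O.X/..O]: (2,1)

[.XX/O.X/..O] O move#1: (0,0):-1/OXX/O.X/..O, (1,1):-1/.XX/OOX/..O, (2,0):-1/.XX/O.X/O.O, (2,1):+1/.XX/O.X/.OO*
[.XX/O.X/.OO] X move#2: (0,0):-1/XXX/O.X/.OO*, (1,1):-1/.XX/OXX/.OO, (2,0):-1/.XX/O.X/XOO
[XXX/O.X/.OO] O move#3: (1,1):+1/XXX/OOX/.OO*, (2,0):+1/XXX/O.X/OOO
[XXX/OOX/.OO] end (terminal -1, X#4); searched .XX/O.X/..O to 6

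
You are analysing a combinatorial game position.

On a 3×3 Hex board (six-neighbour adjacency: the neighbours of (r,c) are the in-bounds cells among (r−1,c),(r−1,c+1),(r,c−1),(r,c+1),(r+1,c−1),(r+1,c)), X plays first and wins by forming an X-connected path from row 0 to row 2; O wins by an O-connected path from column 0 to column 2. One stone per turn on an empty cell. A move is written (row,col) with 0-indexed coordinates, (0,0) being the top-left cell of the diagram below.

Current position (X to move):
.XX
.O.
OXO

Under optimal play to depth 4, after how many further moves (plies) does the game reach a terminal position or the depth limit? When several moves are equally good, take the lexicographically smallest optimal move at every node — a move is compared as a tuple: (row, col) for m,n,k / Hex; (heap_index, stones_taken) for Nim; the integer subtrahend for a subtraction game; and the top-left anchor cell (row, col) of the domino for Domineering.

PV length from [.XX/.O./OXO]: 1 ply

ply 1, X at .XX/.O./OXO | (0,0)=-1→XXX/.O./OXO; (1,0)=-1→.XX/XO./OXO; (1,2)=+1→.XX/.OX/OXO*
ply 2: .XX/.OX/OXO is terminal -1 (O); from .XX/.O./OXO depth 4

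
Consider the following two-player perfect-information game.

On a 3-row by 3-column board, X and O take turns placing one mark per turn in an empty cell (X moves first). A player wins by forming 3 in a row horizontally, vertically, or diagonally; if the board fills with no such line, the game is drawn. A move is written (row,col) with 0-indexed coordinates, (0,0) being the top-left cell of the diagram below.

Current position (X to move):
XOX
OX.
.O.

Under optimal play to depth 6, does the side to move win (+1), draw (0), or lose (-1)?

value(XOX/OX./.O., X) = +1

ply 1, X at XOX/OX./.O. | (1,2)=+1→XOX/OXX/.O.*; (2,0)=+1→XOX/OX./XO.; (2,2)=+1→XOX/OX./.OX
ply 2, O at XOX/OXX/.O. | (2,0)=-1→XOX/OXX/OO.*; (2,2)=-1→XOX/OXX/.OO
ply 3, X at XOX/OXX/OO. | (2,2)=+1→XOX/OXX/OOX*
ply 4: XOX/OXX/OOX is terminal -1 (O); from XOX/OX./.O. depth 6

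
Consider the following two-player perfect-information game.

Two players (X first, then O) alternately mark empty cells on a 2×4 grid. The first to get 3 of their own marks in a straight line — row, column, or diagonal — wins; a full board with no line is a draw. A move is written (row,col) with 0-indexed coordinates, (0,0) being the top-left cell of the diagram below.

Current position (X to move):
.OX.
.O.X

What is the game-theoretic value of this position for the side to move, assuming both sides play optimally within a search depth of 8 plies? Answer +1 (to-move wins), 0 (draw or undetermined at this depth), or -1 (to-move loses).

value(.OX./.O.X, X) = 0

ply 1, X at .OX./.O.X | (0,0)=+0→XOX./.O.X*; (0,3)=+0→.OXX/.O.X; (1,0)=+0→.OX./XO.X; (1,2)=+0→.OX./.OXX
ply 2, O at XOX./.O.X | (0,3)=+0→XOXO/.O.X*; (1,0)=+0→XOX./OO.X; (1,2)=+0→XOX./.OOX
ply 3, X at XOXO/.O.X | (1,0)=+0→XOXO/XO.X*; (1,2)=+0→XOXO/.OXX
ply 4, O at XOXO/XO.X | (1,2)=+0→XOXO/XOOX*
ply 5: XOXO/XOOX is terminal +0 (X); from .OX./.O.X depth 8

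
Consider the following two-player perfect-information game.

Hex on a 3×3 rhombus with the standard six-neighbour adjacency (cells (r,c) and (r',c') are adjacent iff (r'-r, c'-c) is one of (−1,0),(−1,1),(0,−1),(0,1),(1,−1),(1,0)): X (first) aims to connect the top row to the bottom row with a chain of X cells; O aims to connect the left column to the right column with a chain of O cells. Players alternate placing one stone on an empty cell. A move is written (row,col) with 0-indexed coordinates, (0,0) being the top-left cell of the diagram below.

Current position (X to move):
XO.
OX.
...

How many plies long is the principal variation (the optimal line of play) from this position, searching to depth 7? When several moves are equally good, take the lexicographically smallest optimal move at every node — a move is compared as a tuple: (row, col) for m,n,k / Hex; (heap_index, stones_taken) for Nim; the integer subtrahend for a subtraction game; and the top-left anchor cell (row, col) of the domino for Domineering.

[XO./OX./...] X move#1: (0,2):+1/XOX/OX./...*, (1,2):-1/XO./OXX/..., (2,0):-1/XO./OX./X.., (2,1):-1/XO./OX./.X., (2,2):-1/XO./OX./..X
[XOX/OX./...] O move#2: (1,2):-1/XOX/OXO/...*, (2,0):-1/XOX/OX./O.., (2,1):-1/XOX/OX./.O., (2,2):-1/XOX/OX./..O
[XOX/OXO/...] X move#3: (2,0):+1/XOX/OXO/X..*, (2,1):+1/XOX/OXO/.X., (2,2):+1/XOX/OXO/..X
[XOX/OXO/X..] end (terminal -1, O#4); searched XO./OX./... to 7

PV length from [XO./OX./...]: 3 plies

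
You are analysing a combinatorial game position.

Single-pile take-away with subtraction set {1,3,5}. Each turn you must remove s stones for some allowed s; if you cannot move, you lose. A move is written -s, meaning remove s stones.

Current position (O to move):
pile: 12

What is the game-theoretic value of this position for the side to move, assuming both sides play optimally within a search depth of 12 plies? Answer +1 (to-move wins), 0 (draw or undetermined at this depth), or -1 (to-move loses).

ply 1, O at 12 | -1=-1→11*; -3=-1→9; -5=-1→7
ply 2, X at 11 | -1=+1→10*; -3=+1→8; -5=+1→6
ply 3, O at 10 | -1=-1→9*; -3=-1→7; -5=-1→5
ply 4, X at 9 | -1=+1→8*; -3=+1→6; -5=+1→4
ply 5, O at 8 | -1=-1→7*; -3=-1→5; -5=-1→3
ply 6, X at 7 | -1=+1→6*; -3=+1→4; -5=+1→2
ply 7, O at 6 | -1=-1→5*; -3=-1→3; -5=-1→1
ply 8, X at 5 | -1=+1→4*; -3=+1→2; -5=+1→0
ply 9, O at 4 | -1=-1→3*; -3=-1→1
ply 10, X at 3 | -1=+1→2*; -3=+1→0
ply 11, O at 2 | -1=-1→1*
ply 12, X at 1 | -1=+1→0*
ply 13: 0 is terminal -1 (O); from 12 depth 12

value(12, O) = -1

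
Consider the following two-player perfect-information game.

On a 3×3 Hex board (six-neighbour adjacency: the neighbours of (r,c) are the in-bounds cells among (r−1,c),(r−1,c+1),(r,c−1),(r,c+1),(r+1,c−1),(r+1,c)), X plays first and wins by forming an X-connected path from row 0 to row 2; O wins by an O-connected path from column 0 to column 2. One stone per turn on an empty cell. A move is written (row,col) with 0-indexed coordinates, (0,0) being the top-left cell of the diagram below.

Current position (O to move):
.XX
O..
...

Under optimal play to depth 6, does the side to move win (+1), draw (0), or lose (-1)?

p1 O@[.XX/O../...]: (0,0)[OXX/O../...]-1 (1,1)[.XX/OO./...]-1 (1,2)[.XX/O.O/...]-1 (2,0)[.XX/O../O..]-1 (2,1)[.XX/O../.O.]+1* (2,2)[.XX/O../..O]-1
p2 X@[.XX/O../.O.]: (0,0)[XXX/O../.O.]-1* (1,1)[.XX/OX./.O.]-1 (1,2)[.XX/O.X/.O.]-1 (2,0)[.XX/O../XO.]-1 (2,2)[.XX/O../.OX]-1
p3 O@[XXX/O../.O.]: (1,1)[XXX/OO./.O.]+1* (1,2)[XXX/O.O/.O.]+1 (2,0)[XXX/O../OO.]+1 (2,2)[XXX/O../.OO]+1
p4 X@[XXX/OO./.O.]: (1,2)[XXX/OOX/.O.]-1* (2,0)[XXX/OO./XO.]-1 (2,2)[XXX/OO./.OX]-1
p5 O@[XXX/OOX/.O.]: (2,0)[XXX/OOX/OO.]-1 (2,2)[XXX/OOX/.OO]+1*
p6 X@[XXX/OOX/.OO] terminal -1; root [.XX/O../...] d6

value(.XX/O../..., O) = +1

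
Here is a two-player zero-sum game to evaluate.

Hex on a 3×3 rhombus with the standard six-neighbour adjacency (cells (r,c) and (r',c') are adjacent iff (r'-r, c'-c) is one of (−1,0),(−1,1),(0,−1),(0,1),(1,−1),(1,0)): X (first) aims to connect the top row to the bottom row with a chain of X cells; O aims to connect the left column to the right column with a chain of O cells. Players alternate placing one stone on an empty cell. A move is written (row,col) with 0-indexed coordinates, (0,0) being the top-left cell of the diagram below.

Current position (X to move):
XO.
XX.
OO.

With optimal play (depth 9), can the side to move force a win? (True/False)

X winning at [XO./XX./OO.]: False

[XO./XX./OO.] X move#1: (0,2):-1/XOX/XX./OO.*, (1,2):-1/XO./XXX/OO., (2,2):-1/XO./XX./OOX
[XOX/XX./OO.] O move#2: (1,2):+1/XOX/XXO/OO.*, (2,2):+1/XOX/XX./OOO
[XOX/XXO/OO.] end (terminal -1, X#3); searched XO./XX./OO. to 9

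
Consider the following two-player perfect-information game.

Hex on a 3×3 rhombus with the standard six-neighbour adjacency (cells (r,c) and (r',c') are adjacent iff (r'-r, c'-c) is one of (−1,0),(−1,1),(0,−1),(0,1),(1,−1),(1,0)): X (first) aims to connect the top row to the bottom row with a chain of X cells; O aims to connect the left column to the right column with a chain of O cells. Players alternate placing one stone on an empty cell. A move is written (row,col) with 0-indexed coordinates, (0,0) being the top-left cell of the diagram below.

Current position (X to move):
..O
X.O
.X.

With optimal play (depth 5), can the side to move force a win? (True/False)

[..O/X.O/.X.] X move#1: (0,0):+1/X.O/X.O/.X.*, (0,1):+1/.XO/X.O/.X., (1,1):+1/..O/XXO/.X., (2,0):+1/..O/X.O/XX., (2,2):+1/..O/X.O/.XX
[X.O/X.O/.X.] O move#2: (0,1):-1/XOO/X.O/.X.*, (1,1):-1/X.O/XOO/.X., (2,0):-1/X.O/X.O/OX., (2,2):-1/X.O/X.O/.XO
[XOO/X.O/.X.] X move#3: (1,1):+1/XOO/XXO/.X.*, (2,0):+1/XOO/X.O/XX., (2,2):+1/XOO/X.O/.XX
[XOO/XXO/.X.] end (terminal -1, O#4); searched ..O/X.O/.X. to 5

X winning at [..O/X.O/.X.]: True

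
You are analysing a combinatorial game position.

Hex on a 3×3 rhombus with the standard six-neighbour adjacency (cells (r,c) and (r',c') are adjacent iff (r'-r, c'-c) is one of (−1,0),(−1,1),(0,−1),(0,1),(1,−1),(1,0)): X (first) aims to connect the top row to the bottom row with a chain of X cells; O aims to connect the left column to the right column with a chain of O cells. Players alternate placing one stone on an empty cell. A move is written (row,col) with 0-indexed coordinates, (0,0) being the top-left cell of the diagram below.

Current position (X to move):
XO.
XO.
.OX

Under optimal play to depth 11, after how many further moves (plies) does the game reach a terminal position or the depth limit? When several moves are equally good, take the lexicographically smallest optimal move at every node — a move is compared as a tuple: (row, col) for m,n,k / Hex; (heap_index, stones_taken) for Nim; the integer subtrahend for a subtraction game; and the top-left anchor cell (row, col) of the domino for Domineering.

p1 X@[XO./XO./.OX]: (0,2)[XOX/XO./.OX]+1* (1,2)[XO./XOX/.OX]+1 (2,0)[XO./XO./XOX]+1
p2 O@[XOX/XO./.OX]: (1,2)[XOX/XOO/.OX]-1* (2,0)[XOX/XO./OOX]-1
p3 X@[XOX/XOO/.OX]: (2,0)[XOX/XOO/XOX]+1*
p4 O@[XOX/XOO/XOX] terminal -1; root [XO./XO./.OX] d11

PV length from [XO./XO./.OX]: 3 plies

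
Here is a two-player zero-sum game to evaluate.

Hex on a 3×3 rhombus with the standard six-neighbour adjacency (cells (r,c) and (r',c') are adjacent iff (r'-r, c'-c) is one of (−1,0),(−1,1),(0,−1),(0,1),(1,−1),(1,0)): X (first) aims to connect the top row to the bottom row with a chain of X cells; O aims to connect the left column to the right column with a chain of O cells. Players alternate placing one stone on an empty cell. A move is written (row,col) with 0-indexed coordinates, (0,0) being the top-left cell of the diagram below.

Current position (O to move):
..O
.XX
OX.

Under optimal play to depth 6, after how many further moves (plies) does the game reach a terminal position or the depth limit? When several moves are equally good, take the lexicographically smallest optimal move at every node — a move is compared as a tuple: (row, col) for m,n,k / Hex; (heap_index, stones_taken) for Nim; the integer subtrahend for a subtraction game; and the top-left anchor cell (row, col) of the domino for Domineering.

[..O/.XX/OX.] O move#1: (0,0):-1/O.O/.XX/OX., (0,1):+1/.OO/.XX/OX.*, (1,0):-1/..O/OXX/OX., (2,2):-1/..O/.XX/OXO
[.OO/.XX/OX.] X move#2: (0,0):-1/XOO/.XX/OX.*, (1,0):-1/.OO/XXX/OX., (2,2):-1/.OO/.XX/OXX
[XOO/.XX/OX.] O move#3: (1,0):+1/XOO/OXX/OX.*, (2,2):-1/XOO/.XX/OXO
[XOO/OXX/OX.] end (terminal -1, X#4); searched ..O/.XX/OX. to 6

PV length from [..O/.XX/OX.]: 3 plies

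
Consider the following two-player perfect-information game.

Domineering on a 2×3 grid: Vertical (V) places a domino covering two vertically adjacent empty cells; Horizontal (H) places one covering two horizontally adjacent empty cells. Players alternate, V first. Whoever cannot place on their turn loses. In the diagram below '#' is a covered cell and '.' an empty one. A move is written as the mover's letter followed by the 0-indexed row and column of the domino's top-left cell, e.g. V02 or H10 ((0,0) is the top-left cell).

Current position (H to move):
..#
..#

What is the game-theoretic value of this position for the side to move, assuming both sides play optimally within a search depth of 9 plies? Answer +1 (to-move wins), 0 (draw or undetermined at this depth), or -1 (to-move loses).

value(..#/..#, H) = +1

ply 1, H at ..#/..# | H00=+1→###/..#*; H10=+1→..#/###
ply 2: ###/..# is terminal -1 (V); from ..#/..# depth 9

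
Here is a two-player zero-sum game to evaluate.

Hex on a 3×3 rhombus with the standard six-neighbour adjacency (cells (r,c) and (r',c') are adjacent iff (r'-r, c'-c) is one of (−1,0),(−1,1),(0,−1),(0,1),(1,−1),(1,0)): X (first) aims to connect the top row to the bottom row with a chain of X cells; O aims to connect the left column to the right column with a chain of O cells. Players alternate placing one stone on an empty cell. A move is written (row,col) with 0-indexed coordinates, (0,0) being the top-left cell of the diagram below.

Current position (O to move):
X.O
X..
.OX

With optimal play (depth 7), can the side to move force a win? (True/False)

[X.O/X../.OX] O move#1: (0,1):-1/XOO/X../.OX, (1,1):-1/X.O/XO./.OX, (1,2):-1/X.O/X.O/.OX, (2,0):+1/X.O/X../OOX*
[X.O/X../OOX] X move#2: (0,1):-1/XXO/X../OOX*, (1,1):-1/X.O/XX./OOX, (1,2):-1/X.O/X.X/OOX
[XXO/X../OOX] O move#3: (1,1):+1/XXO/XO./OOX*, (1,2):+1/XXO/X.O/OOX
[XXO/XO./OOX] end (terminal -1, X#4); searched X.O/X../.OX to 7

O winning at [X.O/X../.OX]: True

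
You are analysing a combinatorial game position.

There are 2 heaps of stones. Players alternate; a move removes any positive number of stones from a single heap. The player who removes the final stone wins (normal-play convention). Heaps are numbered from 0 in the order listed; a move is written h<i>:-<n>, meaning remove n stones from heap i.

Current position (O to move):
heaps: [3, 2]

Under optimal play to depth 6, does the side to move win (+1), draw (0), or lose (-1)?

ply 1, O at (3,2) | h0:-1=+1→(2,2)*; h0:-2=-1→(1,2); h0:-3=-1→(0,2); h1:-1=-1→(3,1); h1:-2=-1→(3,0)
ply 2, X at (2,2) | h0:-1=-1→(1,2)*; h0:-2=-1→(0,2); h1:-1=-1→(2,1); h1:-2=-1→(2,0)
ply 3, O at (1,2) | h0:-1=-1→(0,2); h1:-1=+1→(1,1)*; h1:-2=-1→(1,0)
ply 4, X at (1,1) | h0:-1=-1→(0,1)*; h1:-1=-1→(1,0)
ply 5, O at (0,1) | h1:-1=+1→(0,0)*
ply 6: (0,0) is terminal -1 (X); from (3,2) depth 6

value((3,2), O) = +1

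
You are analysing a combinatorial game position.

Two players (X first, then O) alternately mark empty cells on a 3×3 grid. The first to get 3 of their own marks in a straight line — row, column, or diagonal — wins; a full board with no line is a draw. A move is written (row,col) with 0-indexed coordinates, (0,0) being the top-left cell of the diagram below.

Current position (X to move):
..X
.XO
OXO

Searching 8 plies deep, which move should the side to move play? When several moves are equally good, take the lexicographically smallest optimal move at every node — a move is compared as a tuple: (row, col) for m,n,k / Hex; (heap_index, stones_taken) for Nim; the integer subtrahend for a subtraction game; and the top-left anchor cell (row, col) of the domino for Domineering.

ply 1, X at ..X/.XO/OXO | (0,0)=+0→X.X/.XO/OXO; (0,1)=+1→.XX/.XO/OXO*; (1,0)=+0→..X/XXO/OXO
ply 2: .XX/.XO/OXO is terminal -1 (O); from ..X/.XO/OXO depth 8

X's best at [..X/.XO/OXO]: (0,1)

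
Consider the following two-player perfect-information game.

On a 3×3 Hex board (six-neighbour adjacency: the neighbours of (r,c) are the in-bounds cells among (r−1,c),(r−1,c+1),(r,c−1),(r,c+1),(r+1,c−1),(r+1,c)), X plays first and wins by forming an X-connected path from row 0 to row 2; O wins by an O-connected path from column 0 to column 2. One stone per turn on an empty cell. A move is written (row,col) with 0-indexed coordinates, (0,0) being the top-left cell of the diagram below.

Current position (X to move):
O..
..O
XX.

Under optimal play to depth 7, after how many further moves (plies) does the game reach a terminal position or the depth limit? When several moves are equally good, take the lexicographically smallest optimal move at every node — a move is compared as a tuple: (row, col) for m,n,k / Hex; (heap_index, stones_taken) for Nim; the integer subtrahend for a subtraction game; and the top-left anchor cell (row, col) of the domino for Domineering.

[O../..O/XX.] X move#1: (0,1):+1/OX./..O/XX.*, (0,2):-1/O.X/..O/XX., (1,0):-1/O../X.O/XX., (1,1):+1/O../.XO/XX., (2,2):-1/O../..O/XXX
[OX./..O/XX.] O move#2: (0,2):-1/OXO/..O/XX.*, (1,0):-1/OX./O.O/XX., (1,1):-1/OX./.OO/XX., (2,2):-1/OX./..O/XXO
[OXO/..O/XX.] X move#3: (1,0):+1/OXO/X.O/XX.*, (1,1):+1/OXO/.XO/XX., (2,2):+1/OXO/..O/XXX
[OXO/X.O/XX.] end (terminal -1, O#4); searched O../..O/XX. to 7

PV length from [O../..O/XX.]: 3 plies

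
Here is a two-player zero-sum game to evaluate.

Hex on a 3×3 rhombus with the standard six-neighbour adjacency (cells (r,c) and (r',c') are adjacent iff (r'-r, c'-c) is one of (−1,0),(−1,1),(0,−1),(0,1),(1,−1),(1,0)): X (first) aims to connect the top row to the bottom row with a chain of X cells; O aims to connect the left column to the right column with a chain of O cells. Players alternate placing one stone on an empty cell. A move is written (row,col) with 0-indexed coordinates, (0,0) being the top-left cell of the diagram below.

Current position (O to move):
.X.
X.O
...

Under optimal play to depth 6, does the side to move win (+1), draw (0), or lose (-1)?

ply 1, O at .X./X.O/... | (0,0)=-1→OX./X.O/...; (0,2)=-1→.XO/X.O/...; (1,1)=-1→.X./XOO/...; (2,0)=+1→.X./X.O/O..*; (2,1)=-1→.X./X.O/.O.; (2,2)=-1→.X./X.O/..O
ply 2, X at .X./X.O/O.. | (0,0)=-1→XX./X.O/O..*; (0,2)=-1→.XX/X.O/O..; (1,1)=-1→.X./XXO/O..; (2,1)=-1→.X./X.O/OX.; (2,2)=-1→.X./X.O/O.X
ply 3, O at XX./X.O/O.. | (0,2)=+1→XXO/X.O/O..*; (1,1)=+1→XX./XOO/O..; (2,1)=+1→XX./X.O/OO.; (2,2)=+1→XX./X.O/O.O
ply 4, X at XXO/X.O/O.. | (1,1)=-1→XXO/XXO/O..*; (2,1)=-1→XXO/X.O/OX.; (2,2)=-1→XXO/X.O/O.X
ply 5, O at XXO/XXO/O.. | (2,1)=+1→XXO/XXO/OO.*; (2,2)=-1→XXO/XXO/O.O
ply 6: XXO/XXO/OO. is terminal -1 (X); from .X./X.O/... depth 6

value(.X./X.O/..., O) = +1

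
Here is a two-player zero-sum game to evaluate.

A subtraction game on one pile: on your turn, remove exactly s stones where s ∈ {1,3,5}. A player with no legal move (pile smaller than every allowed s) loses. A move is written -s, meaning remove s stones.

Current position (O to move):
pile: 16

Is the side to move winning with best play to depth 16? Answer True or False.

O winning at [16]: False

[16] O move#1: -1:-1/15*, -3:-1/13, -5:-1/11
[15] X move#2: -1:+1/14*, -3:+1/12, -5:+1/10
[14] O move#3: -1:-1/13*, -3:-1/11, -5:-1/9
[13] X move#4: -1:+1/12*, -3:+1/10, -5:+1/8
[12] O move#5: -1:-1/11*, -3:-1/9, -5:-1/7
[11] X move#6: -1:+1/10*, -3:+1/8, -5:+1/6
[10] O move#7: -1:-1/9*, -3:-1/7, -5:-1/5
[9] X move#8: -1:+1/8*, -3:+1/6, -5:+1/4
[8] O move#9: -1:-1/7*, -3:-1/5, -5:-1/3
[7] X move#10: -1:+1/6*, -3:+1/4, -5:+1/2
[6] O move#11: -1:-1/5*, -3:-1/3, -5:-1/1
[5] X move#12: -1:+1/4*, -3:+1/2, -5:+1/0
[4] O move#13: -1:-1/3*, -3:-1/1
[3] X move#14: -1:+1/2*, -3:+1/0
[2] O move#15: -1:-1/1*
[1] X move#16: -1:+1/0*
[0] end (terminal -1, O#17); searched 16 to 16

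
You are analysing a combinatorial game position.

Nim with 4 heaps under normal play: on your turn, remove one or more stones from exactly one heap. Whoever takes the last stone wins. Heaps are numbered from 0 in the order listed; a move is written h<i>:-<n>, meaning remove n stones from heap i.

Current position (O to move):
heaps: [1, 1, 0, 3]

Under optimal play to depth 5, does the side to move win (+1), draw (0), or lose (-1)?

value((1,1,0,3), O) = +1

[(1,1,0,3)] O move#1: h0:-1:-1/(0,1,0,3), h1:-1:-1/(1,0,0,3), h3:-1:-1/(1,1,0,2), h3:-2:-1/(1,1,0,1), h3:-3:+1/(1,1,0,0)*
[(1,1,0,0)] X move#2: h0:-1:-1/(0,1,0,0)*, h1:-1:-1/(1,0,0,0)
[(0,1,0,0)] O move#3: h1:-1:+1/(0,0,0,0)*
[(0,0,0,0)] end (terminal -1, X#4); searched (1,1,0,3) to 5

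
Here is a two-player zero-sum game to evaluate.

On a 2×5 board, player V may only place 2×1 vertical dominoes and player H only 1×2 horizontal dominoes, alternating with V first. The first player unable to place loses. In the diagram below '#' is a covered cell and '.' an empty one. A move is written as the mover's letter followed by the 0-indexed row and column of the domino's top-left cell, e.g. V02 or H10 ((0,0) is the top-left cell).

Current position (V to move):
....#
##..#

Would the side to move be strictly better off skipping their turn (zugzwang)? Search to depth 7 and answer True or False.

zugzwang(....#/##..#, V) = False

[....#/##..#] V move#1: V02:+1/..#.#/###.#*, V03:-1/...##/##.##
[..#.#/###.#] H move#2: H00:-1/###.#/###.#*
[###.#/###.#] V move#3: V03:+1/#####/#####*
[#####/#####] end (terminal -1, H#4); searched ....#/##..# to 7
suppose V passes — search the same position with H to move:
pass> [....#/##..#] H move#1: H00:-1/##..#/##..#, H01:-1/.##.#/##..#, H02:+1/..###/##..#*, H12:+1/....#/#####
pass> [..###/##..#] end (terminal -1, V#2); searched ....#/##..# to 7
for V: play +1, pass -1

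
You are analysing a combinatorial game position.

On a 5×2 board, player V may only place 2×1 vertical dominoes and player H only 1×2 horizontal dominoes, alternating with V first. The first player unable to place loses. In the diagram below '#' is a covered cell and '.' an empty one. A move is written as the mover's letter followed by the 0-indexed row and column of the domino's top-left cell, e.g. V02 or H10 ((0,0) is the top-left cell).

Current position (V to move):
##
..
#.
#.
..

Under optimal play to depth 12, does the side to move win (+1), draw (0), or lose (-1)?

value(##/../#./#./.., V) = -1

p1 V@[##/../#./#./..]: V11[##/.#/##/#./..]-1* V21[##/../##/##/..]-1 V31[##/../#./##/.#]-1
p2 H@[##/.#/##/#./..]: H40[##/.#/##/#./##]+1*
p3 V@[##/.#/##/#./##] terminal -1; root [##/../#./#./..] d12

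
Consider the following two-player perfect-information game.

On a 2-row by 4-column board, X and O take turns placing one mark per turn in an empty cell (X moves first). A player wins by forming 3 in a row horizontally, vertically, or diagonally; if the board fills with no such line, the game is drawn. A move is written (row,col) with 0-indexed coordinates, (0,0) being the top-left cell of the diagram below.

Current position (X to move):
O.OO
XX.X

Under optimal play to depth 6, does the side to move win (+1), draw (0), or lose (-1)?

ply 1, X at O.OO/XX.X | (0,1)=+0→OXOO/XX.X; (1,2)=+1→O.OO/XXXX*
ply 2: O.OO/XXXX is terminal -1 (O); from O.OO/XX.X depth 6

value(O.OO/XX.X, X) = +1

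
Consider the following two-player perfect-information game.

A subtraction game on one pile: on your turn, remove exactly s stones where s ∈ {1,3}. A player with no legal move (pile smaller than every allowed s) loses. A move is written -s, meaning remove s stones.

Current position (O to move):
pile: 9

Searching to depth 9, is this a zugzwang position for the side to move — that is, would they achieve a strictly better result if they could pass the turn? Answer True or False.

p1 O@[9]: -1[8]+1* -3[6]+1
p2 X@[8]: -1[7]-1* -3[5]-1
p3 O@[7]: -1[6]+1* -3[4]+1
p4 X@[6]: -1[5]-1* -3[3]-1
p5 O@[5]: -1[4]+1* -3[2]+1
p6 X@[4]: -1[3]-1* -3[1]-1
p7 O@[3]: -1[2]+1* -3[0]+1
p8 X@[2]: -1[1]-1*
p9 O@[1]: -1[0]+1*
p10 X@[0] terminal -1; root [9] d9
suppose O passes — search the same position with X to move:
pass> p1 X@[9]: -1[8]+1* -3[6]+1
pass> p2 O@[8]: -1[7]-1* -3[5]-1
pass> p3 X@[7]: -1[6]+1* -3[4]+1
pass> p4 O@[6]: -1[5]-1* -3[3]-1
pass> p5 X@[5]: -1[4]+1* -3[2]+1
pass> p6 O@[4]: -1[3]-1* -3[1]-1
pass> p7 X@[3]: -1[2]+1* -3[0]+1
pass> p8 O@[2]: -1[1]-1*
pass> p9 X@[1]: -1[0]+1*
pass> p10 O@[0] terminal -1; root [9] d9
for O: play +1, pass -1

zugzwang(9, O) = False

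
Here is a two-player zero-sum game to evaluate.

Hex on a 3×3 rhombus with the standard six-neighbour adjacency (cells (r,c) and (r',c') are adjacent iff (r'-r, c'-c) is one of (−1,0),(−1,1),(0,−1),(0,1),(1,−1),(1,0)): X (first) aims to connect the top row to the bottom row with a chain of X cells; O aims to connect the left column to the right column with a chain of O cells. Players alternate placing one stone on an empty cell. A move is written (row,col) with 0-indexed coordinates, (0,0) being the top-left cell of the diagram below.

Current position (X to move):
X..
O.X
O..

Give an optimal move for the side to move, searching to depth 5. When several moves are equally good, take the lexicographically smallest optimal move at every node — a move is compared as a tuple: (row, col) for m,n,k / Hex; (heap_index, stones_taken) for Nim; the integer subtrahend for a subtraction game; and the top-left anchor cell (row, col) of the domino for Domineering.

X's best at [X../O.X/O..]: (0,1)

ply 1, X at X../O.X/O.. | (0,1)=+1→XX./O.X/O..*; (0,2)=+1→X.X/O.X/O..; (1,1)=+1→X../OXX/O..; (2,1)=-1→X../O.X/OX.; (2,2)=-1→X../O.X/O.X
ply 2, O at XX./O.X/O.. | (0,2)=-1→XXO/O.X/O..*; (1,1)=-1→XX./OOX/O..; (2,1)=-1→XX./O.X/OO.; (2,2)=-1→XX./O.X/O.O
ply 3, X at XXO/O.X/O.. | (1,1)=+1→XXO/OXX/O..*; (2,1)=-1→XXO/O.X/OX.; (2,2)=-1→XXO/O.X/O.X
ply 4, O at XXO/OXX/O.. | (2,1)=-1→XXO/OXX/OO.*; (2,2)=-1→XXO/OXX/O.O
ply 5, X at XXO/OXX/OO. | (2,2)=+1→XXO/OXX/OOX*
ply 6: XXO/OXX/OOX is terminal -1 (O); from X../O.X/O.. depth 5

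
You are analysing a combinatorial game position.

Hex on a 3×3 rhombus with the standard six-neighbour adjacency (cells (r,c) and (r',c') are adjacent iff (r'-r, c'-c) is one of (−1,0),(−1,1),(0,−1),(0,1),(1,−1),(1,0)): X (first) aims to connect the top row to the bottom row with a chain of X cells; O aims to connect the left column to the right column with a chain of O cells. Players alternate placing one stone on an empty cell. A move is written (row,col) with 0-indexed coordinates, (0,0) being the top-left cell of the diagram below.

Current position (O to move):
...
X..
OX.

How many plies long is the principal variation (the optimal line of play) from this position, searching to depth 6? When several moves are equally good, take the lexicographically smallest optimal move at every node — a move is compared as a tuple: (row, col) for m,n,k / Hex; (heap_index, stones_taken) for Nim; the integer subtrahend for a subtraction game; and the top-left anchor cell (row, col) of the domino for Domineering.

ply 1, O at .../X../OX. | (0,0)=-1→O../X../OX.; (0,1)=-1→.O./X../OX.; (0,2)=-1→..O/X../OX.; (1,1)=+1→.../XO./OX.*; (1,2)=-1→.../X.O/OX.; (2,2)=-1→.../X../OXO
ply 2, X at .../XO./OX. | (0,0)=-1→X../XO./OX.*; (0,1)=-1→.X./XO./OX.; (0,2)=-1→..X/XO./OX.; (1,2)=-1→.../XOX/OX.; (2,2)=-1→.../XO./OXX
ply 3, O at X../XO./OX. | (0,1)=+1→XO./XO./OX.*; (0,2)=+1→X.O/XO./OX.; (1,2)=+1→X../XOO/OX.; (2,2)=+1→X../XO./OXO
ply 4, X at XO./XO./OX. | (0,2)=-1→XOX/XO./OX.*; (1,2)=-1→XO./XOX/OX.; (2,2)=-1→XO./XO./OXX
ply 5, O at XOX/XO./OX. | (1,2)=+1→XOX/XOO/OX.*; (2,2)=-1→XOX/XO./OXO
ply 6: XOX/XOO/OX. is terminal -1 (X); from .../X../OX. depth 6

PV length from [.../X../OX.]: 5 plies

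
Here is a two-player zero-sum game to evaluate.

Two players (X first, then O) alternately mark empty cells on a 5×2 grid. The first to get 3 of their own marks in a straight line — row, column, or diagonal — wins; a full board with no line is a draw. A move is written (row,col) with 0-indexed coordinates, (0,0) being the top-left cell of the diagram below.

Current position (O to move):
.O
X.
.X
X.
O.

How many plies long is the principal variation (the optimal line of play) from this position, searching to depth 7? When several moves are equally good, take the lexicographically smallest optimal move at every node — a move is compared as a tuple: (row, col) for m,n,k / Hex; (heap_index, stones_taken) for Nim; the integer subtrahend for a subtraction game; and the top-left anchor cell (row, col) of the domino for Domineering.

PV length from [.O/X./.X/X./O.]: 4 plies

p1 O@[.O/X./.X/X./O.]: (0,0)[OO/X./.X/X./O.]-1* (1,1)[.O/XO/.X/X./O.]-1 (2,0)[.O/X./OX/X./O.]-1 (3,1)[.O/X./.X/XO/O.]-1 (4,1)[.O/X./.X/X./OO]-1
p2 X@[OO/X./.X/X./O.]: (1,1)[OO/XX/.X/X./O.]+1* (2,0)[OO/X./XX/X./O.]+1 (3,1)[OO/X./.X/XX/O.]+1 (4,1)[OO/X./.X/X./OX]+1
p3 O@[OO/XX/.X/X./O.]: (2,0)[OO/XX/OX/X./O.]-1* (3,1)[OO/XX/.X/XO/O.]-1 (4,1)[OO/XX/.X/X./OO]-1
p4 X@[OO/XX/OX/X./O.]: (3,1)[OO/XX/OX/XX/O.]+1* (4,1)[OO/XX/OX/X./OX]+0
p5 O@[OO/XX/OX/XX/O.] terminal -1; root [.O/X./.X/X./O.] d7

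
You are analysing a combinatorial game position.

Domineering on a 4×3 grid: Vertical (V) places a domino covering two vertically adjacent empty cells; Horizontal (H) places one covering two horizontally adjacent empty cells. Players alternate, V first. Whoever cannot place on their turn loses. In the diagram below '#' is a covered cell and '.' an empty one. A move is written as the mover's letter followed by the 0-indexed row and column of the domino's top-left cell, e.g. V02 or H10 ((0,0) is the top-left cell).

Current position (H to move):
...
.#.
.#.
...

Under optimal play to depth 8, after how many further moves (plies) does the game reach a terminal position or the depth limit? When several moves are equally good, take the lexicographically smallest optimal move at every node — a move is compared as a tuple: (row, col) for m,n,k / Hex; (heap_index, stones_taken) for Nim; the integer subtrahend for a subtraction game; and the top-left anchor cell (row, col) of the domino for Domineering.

[.../.#./.#./...] H move#1: H00:-1/##./.#./.#./...*, H01:-1/.##/.#./.#./..., H30:-1/.../.#./.#./##., H31:-1/.../.#./.#./.##
[##./.#./.#./...] V move#2: V02:+1/###/.##/.#./...*, V10:+1/##./##./##./..., V12:+1/##./.##/.##/..., V20:+1/##./.#./##./#.., V22:+1/##./.#./.##/..#
[###/.##/.#./...] H move#3: H30:-1/###/.##/.#./##.*, H31:-1/###/.##/.#./.##
[###/.##/.#./##.] V move#4: V10:+1/###/###/##./##.*, V22:+1/###/.##/.##/###
[###/###/##./##.] end (terminal -1, H#5); searched .../.#./.#./... to 8

PV length from [.../.#./.#./...]: 4 plies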